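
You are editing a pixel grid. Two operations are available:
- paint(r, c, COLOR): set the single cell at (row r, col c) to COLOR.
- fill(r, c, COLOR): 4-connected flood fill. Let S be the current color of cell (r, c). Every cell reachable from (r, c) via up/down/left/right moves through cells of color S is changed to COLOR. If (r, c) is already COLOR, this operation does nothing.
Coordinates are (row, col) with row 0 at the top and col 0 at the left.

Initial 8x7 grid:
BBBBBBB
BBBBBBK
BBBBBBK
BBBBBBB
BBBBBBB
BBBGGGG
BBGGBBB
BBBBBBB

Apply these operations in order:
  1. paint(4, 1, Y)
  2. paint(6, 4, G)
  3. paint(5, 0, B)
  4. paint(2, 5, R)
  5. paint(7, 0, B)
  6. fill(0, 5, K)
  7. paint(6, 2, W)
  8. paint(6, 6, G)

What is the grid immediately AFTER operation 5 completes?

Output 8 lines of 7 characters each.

After op 1 paint(4,1,Y):
BBBBBBB
BBBBBBK
BBBBBBK
BBBBBBB
BYBBBBB
BBBGGGG
BBGGBBB
BBBBBBB
After op 2 paint(6,4,G):
BBBBBBB
BBBBBBK
BBBBBBK
BBBBBBB
BYBBBBB
BBBGGGG
BBGGGBB
BBBBBBB
After op 3 paint(5,0,B):
BBBBBBB
BBBBBBK
BBBBBBK
BBBBBBB
BYBBBBB
BBBGGGG
BBGGGBB
BBBBBBB
After op 4 paint(2,5,R):
BBBBBBB
BBBBBBK
BBBBBRK
BBBBBBB
BYBBBBB
BBBGGGG
BBGGGBB
BBBBBBB
After op 5 paint(7,0,B):
BBBBBBB
BBBBBBK
BBBBBRK
BBBBBBB
BYBBBBB
BBBGGGG
BBGGGBB
BBBBBBB

Answer: BBBBBBB
BBBBBBK
BBBBBRK
BBBBBBB
BYBBBBB
BBBGGGG
BBGGGBB
BBBBBBB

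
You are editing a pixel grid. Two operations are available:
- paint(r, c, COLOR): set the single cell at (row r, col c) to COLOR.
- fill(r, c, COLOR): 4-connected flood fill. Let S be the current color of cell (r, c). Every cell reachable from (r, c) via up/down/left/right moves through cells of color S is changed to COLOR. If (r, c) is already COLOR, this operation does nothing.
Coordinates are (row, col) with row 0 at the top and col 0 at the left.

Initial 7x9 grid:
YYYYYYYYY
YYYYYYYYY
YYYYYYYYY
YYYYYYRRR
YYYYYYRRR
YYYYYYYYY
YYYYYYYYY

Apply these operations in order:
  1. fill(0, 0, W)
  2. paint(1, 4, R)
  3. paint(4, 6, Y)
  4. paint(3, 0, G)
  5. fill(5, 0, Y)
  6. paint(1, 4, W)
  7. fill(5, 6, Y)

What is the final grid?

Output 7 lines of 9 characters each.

Answer: YYYYYYYYY
YYYYWYYYY
YYYYYYYYY
GYYYYYRRR
YYYYYYYRR
YYYYYYYYY
YYYYYYYYY

Derivation:
After op 1 fill(0,0,W) [57 cells changed]:
WWWWWWWWW
WWWWWWWWW
WWWWWWWWW
WWWWWWRRR
WWWWWWRRR
WWWWWWWWW
WWWWWWWWW
After op 2 paint(1,4,R):
WWWWWWWWW
WWWWRWWWW
WWWWWWWWW
WWWWWWRRR
WWWWWWRRR
WWWWWWWWW
WWWWWWWWW
After op 3 paint(4,6,Y):
WWWWWWWWW
WWWWRWWWW
WWWWWWWWW
WWWWWWRRR
WWWWWWYRR
WWWWWWWWW
WWWWWWWWW
After op 4 paint(3,0,G):
WWWWWWWWW
WWWWRWWWW
WWWWWWWWW
GWWWWWRRR
WWWWWWYRR
WWWWWWWWW
WWWWWWWWW
After op 5 fill(5,0,Y) [55 cells changed]:
YYYYYYYYY
YYYYRYYYY
YYYYYYYYY
GYYYYYRRR
YYYYYYYRR
YYYYYYYYY
YYYYYYYYY
After op 6 paint(1,4,W):
YYYYYYYYY
YYYYWYYYY
YYYYYYYYY
GYYYYYRRR
YYYYYYYRR
YYYYYYYYY
YYYYYYYYY
After op 7 fill(5,6,Y) [0 cells changed]:
YYYYYYYYY
YYYYWYYYY
YYYYYYYYY
GYYYYYRRR
YYYYYYYRR
YYYYYYYYY
YYYYYYYYY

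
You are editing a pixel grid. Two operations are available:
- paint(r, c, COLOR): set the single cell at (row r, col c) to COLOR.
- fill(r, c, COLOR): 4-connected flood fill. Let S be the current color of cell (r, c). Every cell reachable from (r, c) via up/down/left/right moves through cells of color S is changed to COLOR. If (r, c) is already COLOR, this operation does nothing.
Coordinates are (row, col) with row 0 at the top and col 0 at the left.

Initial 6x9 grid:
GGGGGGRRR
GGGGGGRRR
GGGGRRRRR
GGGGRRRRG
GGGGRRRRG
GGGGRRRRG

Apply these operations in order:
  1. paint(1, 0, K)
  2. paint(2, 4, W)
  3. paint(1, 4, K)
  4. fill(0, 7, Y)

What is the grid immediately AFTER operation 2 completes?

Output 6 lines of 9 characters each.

After op 1 paint(1,0,K):
GGGGGGRRR
KGGGGGRRR
GGGGRRRRR
GGGGRRRRG
GGGGRRRRG
GGGGRRRRG
After op 2 paint(2,4,W):
GGGGGGRRR
KGGGGGRRR
GGGGWRRRR
GGGGRRRRG
GGGGRRRRG
GGGGRRRRG

Answer: GGGGGGRRR
KGGGGGRRR
GGGGWRRRR
GGGGRRRRG
GGGGRRRRG
GGGGRRRRG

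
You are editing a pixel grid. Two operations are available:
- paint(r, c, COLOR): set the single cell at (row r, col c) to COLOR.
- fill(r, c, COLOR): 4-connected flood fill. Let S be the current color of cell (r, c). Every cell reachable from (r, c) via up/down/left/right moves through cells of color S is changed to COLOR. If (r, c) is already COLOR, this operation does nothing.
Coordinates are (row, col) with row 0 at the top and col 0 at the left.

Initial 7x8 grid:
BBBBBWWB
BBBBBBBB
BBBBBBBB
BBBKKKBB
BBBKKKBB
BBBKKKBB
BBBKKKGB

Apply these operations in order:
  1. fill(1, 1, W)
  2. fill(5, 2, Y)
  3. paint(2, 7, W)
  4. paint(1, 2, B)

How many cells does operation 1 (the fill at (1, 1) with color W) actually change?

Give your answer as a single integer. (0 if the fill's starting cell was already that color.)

Answer: 41

Derivation:
After op 1 fill(1,1,W) [41 cells changed]:
WWWWWWWW
WWWWWWWW
WWWWWWWW
WWWKKKWW
WWWKKKWW
WWWKKKWW
WWWKKKGW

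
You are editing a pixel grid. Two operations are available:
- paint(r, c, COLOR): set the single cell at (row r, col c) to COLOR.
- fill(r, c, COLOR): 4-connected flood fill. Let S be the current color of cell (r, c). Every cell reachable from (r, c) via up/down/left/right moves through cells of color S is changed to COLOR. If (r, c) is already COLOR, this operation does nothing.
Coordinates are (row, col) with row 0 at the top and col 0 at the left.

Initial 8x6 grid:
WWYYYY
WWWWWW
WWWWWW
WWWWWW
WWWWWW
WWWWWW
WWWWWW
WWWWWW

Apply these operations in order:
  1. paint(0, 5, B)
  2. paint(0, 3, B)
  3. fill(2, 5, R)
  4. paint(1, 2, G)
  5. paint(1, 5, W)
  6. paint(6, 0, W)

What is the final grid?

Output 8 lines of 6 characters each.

Answer: RRYBYB
RRGRRW
RRRRRR
RRRRRR
RRRRRR
RRRRRR
WRRRRR
RRRRRR

Derivation:
After op 1 paint(0,5,B):
WWYYYB
WWWWWW
WWWWWW
WWWWWW
WWWWWW
WWWWWW
WWWWWW
WWWWWW
After op 2 paint(0,3,B):
WWYBYB
WWWWWW
WWWWWW
WWWWWW
WWWWWW
WWWWWW
WWWWWW
WWWWWW
After op 3 fill(2,5,R) [44 cells changed]:
RRYBYB
RRRRRR
RRRRRR
RRRRRR
RRRRRR
RRRRRR
RRRRRR
RRRRRR
After op 4 paint(1,2,G):
RRYBYB
RRGRRR
RRRRRR
RRRRRR
RRRRRR
RRRRRR
RRRRRR
RRRRRR
After op 5 paint(1,5,W):
RRYBYB
RRGRRW
RRRRRR
RRRRRR
RRRRRR
RRRRRR
RRRRRR
RRRRRR
After op 6 paint(6,0,W):
RRYBYB
RRGRRW
RRRRRR
RRRRRR
RRRRRR
RRRRRR
WRRRRR
RRRRRR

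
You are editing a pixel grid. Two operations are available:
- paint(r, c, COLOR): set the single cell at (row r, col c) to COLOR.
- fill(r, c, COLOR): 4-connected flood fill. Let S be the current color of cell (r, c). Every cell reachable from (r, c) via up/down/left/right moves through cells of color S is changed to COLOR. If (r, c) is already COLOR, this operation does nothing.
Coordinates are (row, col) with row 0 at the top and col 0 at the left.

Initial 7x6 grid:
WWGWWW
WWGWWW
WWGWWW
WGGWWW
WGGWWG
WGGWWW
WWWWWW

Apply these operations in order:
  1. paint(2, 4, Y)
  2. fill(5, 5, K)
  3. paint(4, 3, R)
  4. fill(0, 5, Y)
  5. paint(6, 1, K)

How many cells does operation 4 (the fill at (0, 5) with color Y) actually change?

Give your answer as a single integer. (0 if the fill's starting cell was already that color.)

Answer: 30

Derivation:
After op 1 paint(2,4,Y):
WWGWWW
WWGWWW
WWGWYW
WGGWWW
WGGWWG
WGGWWW
WWWWWW
After op 2 fill(5,5,K) [31 cells changed]:
KKGKKK
KKGKKK
KKGKYK
KGGKKK
KGGKKG
KGGKKK
KKKKKK
After op 3 paint(4,3,R):
KKGKKK
KKGKKK
KKGKYK
KGGKKK
KGGRKG
KGGKKK
KKKKKK
After op 4 fill(0,5,Y) [30 cells changed]:
YYGYYY
YYGYYY
YYGYYY
YGGYYY
YGGRYG
YGGYYY
YYYYYY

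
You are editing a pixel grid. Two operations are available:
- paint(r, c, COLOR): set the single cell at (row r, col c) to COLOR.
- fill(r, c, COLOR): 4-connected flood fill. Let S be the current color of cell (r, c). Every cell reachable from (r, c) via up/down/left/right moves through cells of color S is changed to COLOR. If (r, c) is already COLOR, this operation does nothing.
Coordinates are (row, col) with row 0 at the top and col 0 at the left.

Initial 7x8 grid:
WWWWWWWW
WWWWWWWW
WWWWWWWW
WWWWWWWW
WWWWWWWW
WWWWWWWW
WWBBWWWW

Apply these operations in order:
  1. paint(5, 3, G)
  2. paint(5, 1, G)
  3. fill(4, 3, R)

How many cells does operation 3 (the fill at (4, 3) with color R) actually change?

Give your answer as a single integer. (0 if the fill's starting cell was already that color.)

After op 1 paint(5,3,G):
WWWWWWWW
WWWWWWWW
WWWWWWWW
WWWWWWWW
WWWWWWWW
WWWGWWWW
WWBBWWWW
After op 2 paint(5,1,G):
WWWWWWWW
WWWWWWWW
WWWWWWWW
WWWWWWWW
WWWWWWWW
WGWGWWWW
WWBBWWWW
After op 3 fill(4,3,R) [52 cells changed]:
RRRRRRRR
RRRRRRRR
RRRRRRRR
RRRRRRRR
RRRRRRRR
RGRGRRRR
RRBBRRRR

Answer: 52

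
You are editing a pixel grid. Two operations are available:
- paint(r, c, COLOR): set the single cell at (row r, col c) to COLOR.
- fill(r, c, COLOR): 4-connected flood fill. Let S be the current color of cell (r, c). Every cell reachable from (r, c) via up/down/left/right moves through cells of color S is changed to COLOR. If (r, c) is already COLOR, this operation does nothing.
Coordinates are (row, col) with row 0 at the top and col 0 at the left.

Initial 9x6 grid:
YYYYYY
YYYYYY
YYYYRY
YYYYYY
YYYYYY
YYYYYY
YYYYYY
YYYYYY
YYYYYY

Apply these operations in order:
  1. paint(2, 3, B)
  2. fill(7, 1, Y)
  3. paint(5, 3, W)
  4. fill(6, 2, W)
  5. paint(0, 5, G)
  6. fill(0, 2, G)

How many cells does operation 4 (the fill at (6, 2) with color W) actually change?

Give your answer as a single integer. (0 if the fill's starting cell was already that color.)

After op 1 paint(2,3,B):
YYYYYY
YYYYYY
YYYBRY
YYYYYY
YYYYYY
YYYYYY
YYYYYY
YYYYYY
YYYYYY
After op 2 fill(7,1,Y) [0 cells changed]:
YYYYYY
YYYYYY
YYYBRY
YYYYYY
YYYYYY
YYYYYY
YYYYYY
YYYYYY
YYYYYY
After op 3 paint(5,3,W):
YYYYYY
YYYYYY
YYYBRY
YYYYYY
YYYYYY
YYYWYY
YYYYYY
YYYYYY
YYYYYY
After op 4 fill(6,2,W) [51 cells changed]:
WWWWWW
WWWWWW
WWWBRW
WWWWWW
WWWWWW
WWWWWW
WWWWWW
WWWWWW
WWWWWW

Answer: 51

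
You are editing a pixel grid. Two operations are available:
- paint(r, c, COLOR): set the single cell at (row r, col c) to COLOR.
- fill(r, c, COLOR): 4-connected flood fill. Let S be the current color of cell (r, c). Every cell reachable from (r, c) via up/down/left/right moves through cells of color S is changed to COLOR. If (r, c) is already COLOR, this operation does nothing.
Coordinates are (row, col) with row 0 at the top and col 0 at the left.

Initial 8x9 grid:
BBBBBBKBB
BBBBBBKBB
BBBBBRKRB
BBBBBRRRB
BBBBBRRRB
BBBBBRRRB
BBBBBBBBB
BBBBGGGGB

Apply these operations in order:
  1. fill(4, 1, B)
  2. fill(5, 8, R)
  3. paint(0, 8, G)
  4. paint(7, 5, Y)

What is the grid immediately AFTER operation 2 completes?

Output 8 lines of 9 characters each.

Answer: RRRRRRKRR
RRRRRRKRR
RRRRRRKRR
RRRRRRRRR
RRRRRRRRR
RRRRRRRRR
RRRRRRRRR
RRRRGGGGR

Derivation:
After op 1 fill(4,1,B) [0 cells changed]:
BBBBBBKBB
BBBBBBKBB
BBBBBRKRB
BBBBBRRRB
BBBBBRRRB
BBBBBRRRB
BBBBBBBBB
BBBBGGGGB
After op 2 fill(5,8,R) [54 cells changed]:
RRRRRRKRR
RRRRRRKRR
RRRRRRKRR
RRRRRRRRR
RRRRRRRRR
RRRRRRRRR
RRRRRRRRR
RRRRGGGGR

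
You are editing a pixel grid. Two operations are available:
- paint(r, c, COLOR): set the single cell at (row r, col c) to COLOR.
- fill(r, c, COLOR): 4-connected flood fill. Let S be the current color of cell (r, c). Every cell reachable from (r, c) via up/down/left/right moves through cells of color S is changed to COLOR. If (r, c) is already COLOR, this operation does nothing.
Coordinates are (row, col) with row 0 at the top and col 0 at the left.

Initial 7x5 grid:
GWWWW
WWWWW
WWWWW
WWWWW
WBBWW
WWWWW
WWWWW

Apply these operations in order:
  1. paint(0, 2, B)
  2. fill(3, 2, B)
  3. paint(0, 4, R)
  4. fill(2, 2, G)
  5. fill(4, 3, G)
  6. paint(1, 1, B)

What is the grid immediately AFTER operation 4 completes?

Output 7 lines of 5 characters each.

Answer: GGGGR
GGGGG
GGGGG
GGGGG
GGGGG
GGGGG
GGGGG

Derivation:
After op 1 paint(0,2,B):
GWBWW
WWWWW
WWWWW
WWWWW
WBBWW
WWWWW
WWWWW
After op 2 fill(3,2,B) [31 cells changed]:
GBBBB
BBBBB
BBBBB
BBBBB
BBBBB
BBBBB
BBBBB
After op 3 paint(0,4,R):
GBBBR
BBBBB
BBBBB
BBBBB
BBBBB
BBBBB
BBBBB
After op 4 fill(2,2,G) [33 cells changed]:
GGGGR
GGGGG
GGGGG
GGGGG
GGGGG
GGGGG
GGGGG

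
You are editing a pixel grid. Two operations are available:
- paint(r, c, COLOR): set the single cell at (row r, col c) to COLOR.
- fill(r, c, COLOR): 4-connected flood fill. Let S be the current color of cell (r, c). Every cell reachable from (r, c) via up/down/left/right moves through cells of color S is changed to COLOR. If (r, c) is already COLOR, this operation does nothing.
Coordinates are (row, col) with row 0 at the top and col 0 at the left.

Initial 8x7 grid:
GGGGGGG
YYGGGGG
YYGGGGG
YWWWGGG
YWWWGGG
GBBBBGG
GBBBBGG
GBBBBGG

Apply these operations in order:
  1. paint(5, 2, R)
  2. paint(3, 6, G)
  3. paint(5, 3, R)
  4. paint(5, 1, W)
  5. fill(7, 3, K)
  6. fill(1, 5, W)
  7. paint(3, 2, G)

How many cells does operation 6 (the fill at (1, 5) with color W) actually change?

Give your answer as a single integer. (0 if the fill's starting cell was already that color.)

Answer: 29

Derivation:
After op 1 paint(5,2,R):
GGGGGGG
YYGGGGG
YYGGGGG
YWWWGGG
YWWWGGG
GBRBBGG
GBBBBGG
GBBBBGG
After op 2 paint(3,6,G):
GGGGGGG
YYGGGGG
YYGGGGG
YWWWGGG
YWWWGGG
GBRBBGG
GBBBBGG
GBBBBGG
After op 3 paint(5,3,R):
GGGGGGG
YYGGGGG
YYGGGGG
YWWWGGG
YWWWGGG
GBRRBGG
GBBBBGG
GBBBBGG
After op 4 paint(5,1,W):
GGGGGGG
YYGGGGG
YYGGGGG
YWWWGGG
YWWWGGG
GWRRBGG
GBBBBGG
GBBBBGG
After op 5 fill(7,3,K) [9 cells changed]:
GGGGGGG
YYGGGGG
YYGGGGG
YWWWGGG
YWWWGGG
GWRRKGG
GKKKKGG
GKKKKGG
After op 6 fill(1,5,W) [29 cells changed]:
WWWWWWW
YYWWWWW
YYWWWWW
YWWWWWW
YWWWWWW
GWRRKWW
GKKKKWW
GKKKKWW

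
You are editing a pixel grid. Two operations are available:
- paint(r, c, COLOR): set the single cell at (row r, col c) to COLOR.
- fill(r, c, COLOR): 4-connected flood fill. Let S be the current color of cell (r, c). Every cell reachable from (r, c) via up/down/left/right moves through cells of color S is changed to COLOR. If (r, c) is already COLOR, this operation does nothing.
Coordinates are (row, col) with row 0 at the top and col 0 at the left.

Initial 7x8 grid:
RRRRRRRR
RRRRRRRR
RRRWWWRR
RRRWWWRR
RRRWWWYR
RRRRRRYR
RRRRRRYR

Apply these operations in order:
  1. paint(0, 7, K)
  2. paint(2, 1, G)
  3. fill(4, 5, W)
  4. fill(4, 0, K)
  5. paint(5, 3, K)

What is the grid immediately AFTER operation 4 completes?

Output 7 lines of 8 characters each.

After op 1 paint(0,7,K):
RRRRRRRK
RRRRRRRR
RRRWWWRR
RRRWWWRR
RRRWWWYR
RRRRRRYR
RRRRRRYR
After op 2 paint(2,1,G):
RRRRRRRK
RRRRRRRR
RGRWWWRR
RRRWWWRR
RRRWWWYR
RRRRRRYR
RRRRRRYR
After op 3 fill(4,5,W) [0 cells changed]:
RRRRRRRK
RRRRRRRR
RGRWWWRR
RRRWWWRR
RRRWWWYR
RRRRRRYR
RRRRRRYR
After op 4 fill(4,0,K) [42 cells changed]:
KKKKKKKK
KKKKKKKK
KGKWWWKK
KKKWWWKK
KKKWWWYK
KKKKKKYK
KKKKKKYK

Answer: KKKKKKKK
KKKKKKKK
KGKWWWKK
KKKWWWKK
KKKWWWYK
KKKKKKYK
KKKKKKYK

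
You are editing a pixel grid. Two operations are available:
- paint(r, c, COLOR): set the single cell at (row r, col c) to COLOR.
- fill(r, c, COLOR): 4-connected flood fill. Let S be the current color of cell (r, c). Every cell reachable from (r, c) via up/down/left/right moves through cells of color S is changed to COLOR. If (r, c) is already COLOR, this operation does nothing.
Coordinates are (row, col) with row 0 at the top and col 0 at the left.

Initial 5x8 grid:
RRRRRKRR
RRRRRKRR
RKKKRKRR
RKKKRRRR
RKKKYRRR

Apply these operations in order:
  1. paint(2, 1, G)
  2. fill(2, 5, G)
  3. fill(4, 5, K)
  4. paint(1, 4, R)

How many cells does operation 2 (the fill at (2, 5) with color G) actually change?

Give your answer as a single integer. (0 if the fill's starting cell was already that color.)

After op 1 paint(2,1,G):
RRRRRKRR
RRRRRKRR
RGKKRKRR
RKKKRRRR
RKKKYRRR
After op 2 fill(2,5,G) [3 cells changed]:
RRRRRGRR
RRRRRGRR
RGKKRGRR
RKKKRRRR
RKKKYRRR

Answer: 3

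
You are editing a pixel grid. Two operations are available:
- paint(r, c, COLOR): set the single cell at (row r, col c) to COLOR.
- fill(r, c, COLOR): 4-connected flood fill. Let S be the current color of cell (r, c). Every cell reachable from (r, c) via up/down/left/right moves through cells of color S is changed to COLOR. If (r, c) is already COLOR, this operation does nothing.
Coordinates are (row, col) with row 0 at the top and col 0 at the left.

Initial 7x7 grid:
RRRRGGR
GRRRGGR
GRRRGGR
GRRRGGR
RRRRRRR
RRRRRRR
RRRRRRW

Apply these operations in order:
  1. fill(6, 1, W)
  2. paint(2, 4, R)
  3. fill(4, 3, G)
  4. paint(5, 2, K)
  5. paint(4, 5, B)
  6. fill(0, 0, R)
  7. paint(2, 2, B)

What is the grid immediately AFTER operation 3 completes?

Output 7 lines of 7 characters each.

Answer: GGGGGGG
GGGGGGG
GGGGRGG
GGGGGGG
GGGGGGG
GGGGGGG
GGGGGGG

Derivation:
After op 1 fill(6,1,W) [37 cells changed]:
WWWWGGW
GWWWGGW
GWWWGGW
GWWWGGW
WWWWWWW
WWWWWWW
WWWWWWW
After op 2 paint(2,4,R):
WWWWGGW
GWWWGGW
GWWWRGW
GWWWGGW
WWWWWWW
WWWWWWW
WWWWWWW
After op 3 fill(4,3,G) [38 cells changed]:
GGGGGGG
GGGGGGG
GGGGRGG
GGGGGGG
GGGGGGG
GGGGGGG
GGGGGGG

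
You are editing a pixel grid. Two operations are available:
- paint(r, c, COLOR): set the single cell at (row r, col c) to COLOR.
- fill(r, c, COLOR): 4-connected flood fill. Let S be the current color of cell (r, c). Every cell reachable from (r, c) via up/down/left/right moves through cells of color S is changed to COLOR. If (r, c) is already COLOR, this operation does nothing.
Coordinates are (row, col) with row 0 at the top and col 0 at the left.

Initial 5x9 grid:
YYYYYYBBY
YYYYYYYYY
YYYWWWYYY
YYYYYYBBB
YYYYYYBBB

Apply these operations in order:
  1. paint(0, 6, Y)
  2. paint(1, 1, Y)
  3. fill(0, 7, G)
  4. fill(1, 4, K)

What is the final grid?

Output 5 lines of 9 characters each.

Answer: KKKKKKKGK
KKKKKKKKK
KKKWWWKKK
KKKKKKBBB
KKKKKKBBB

Derivation:
After op 1 paint(0,6,Y):
YYYYYYYBY
YYYYYYYYY
YYYWWWYYY
YYYYYYBBB
YYYYYYBBB
After op 2 paint(1,1,Y):
YYYYYYYBY
YYYYYYYYY
YYYWWWYYY
YYYYYYBBB
YYYYYYBBB
After op 3 fill(0,7,G) [1 cells changed]:
YYYYYYYGY
YYYYYYYYY
YYYWWWYYY
YYYYYYBBB
YYYYYYBBB
After op 4 fill(1,4,K) [35 cells changed]:
KKKKKKKGK
KKKKKKKKK
KKKWWWKKK
KKKKKKBBB
KKKKKKBBB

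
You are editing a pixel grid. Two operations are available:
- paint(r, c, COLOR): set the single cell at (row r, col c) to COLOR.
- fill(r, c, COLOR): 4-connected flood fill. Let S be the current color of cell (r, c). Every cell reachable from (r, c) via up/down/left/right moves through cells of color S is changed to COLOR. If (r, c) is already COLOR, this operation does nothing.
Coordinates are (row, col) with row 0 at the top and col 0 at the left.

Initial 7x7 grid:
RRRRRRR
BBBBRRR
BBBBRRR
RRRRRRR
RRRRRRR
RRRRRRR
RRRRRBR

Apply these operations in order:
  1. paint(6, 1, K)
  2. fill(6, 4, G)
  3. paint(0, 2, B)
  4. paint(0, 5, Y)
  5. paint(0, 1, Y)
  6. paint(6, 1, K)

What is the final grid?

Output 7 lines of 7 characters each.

Answer: GYBGGYG
BBBBGGG
BBBBGGG
GGGGGGG
GGGGGGG
GGGGGGG
GKGGGBG

Derivation:
After op 1 paint(6,1,K):
RRRRRRR
BBBBRRR
BBBBRRR
RRRRRRR
RRRRRRR
RRRRRRR
RKRRRBR
After op 2 fill(6,4,G) [39 cells changed]:
GGGGGGG
BBBBGGG
BBBBGGG
GGGGGGG
GGGGGGG
GGGGGGG
GKGGGBG
After op 3 paint(0,2,B):
GGBGGGG
BBBBGGG
BBBBGGG
GGGGGGG
GGGGGGG
GGGGGGG
GKGGGBG
After op 4 paint(0,5,Y):
GGBGGYG
BBBBGGG
BBBBGGG
GGGGGGG
GGGGGGG
GGGGGGG
GKGGGBG
After op 5 paint(0,1,Y):
GYBGGYG
BBBBGGG
BBBBGGG
GGGGGGG
GGGGGGG
GGGGGGG
GKGGGBG
After op 6 paint(6,1,K):
GYBGGYG
BBBBGGG
BBBBGGG
GGGGGGG
GGGGGGG
GGGGGGG
GKGGGBG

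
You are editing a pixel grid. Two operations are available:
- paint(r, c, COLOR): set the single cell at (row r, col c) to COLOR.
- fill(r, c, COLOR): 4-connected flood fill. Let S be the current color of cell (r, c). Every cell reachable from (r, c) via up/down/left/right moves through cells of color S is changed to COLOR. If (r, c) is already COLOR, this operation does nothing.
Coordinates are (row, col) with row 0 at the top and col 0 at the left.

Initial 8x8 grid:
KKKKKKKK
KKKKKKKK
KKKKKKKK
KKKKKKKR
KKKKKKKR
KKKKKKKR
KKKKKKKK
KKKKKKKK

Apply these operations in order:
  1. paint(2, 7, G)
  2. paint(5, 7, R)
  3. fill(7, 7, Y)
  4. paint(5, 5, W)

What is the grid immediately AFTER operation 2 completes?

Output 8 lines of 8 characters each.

After op 1 paint(2,7,G):
KKKKKKKK
KKKKKKKK
KKKKKKKG
KKKKKKKR
KKKKKKKR
KKKKKKKR
KKKKKKKK
KKKKKKKK
After op 2 paint(5,7,R):
KKKKKKKK
KKKKKKKK
KKKKKKKG
KKKKKKKR
KKKKKKKR
KKKKKKKR
KKKKKKKK
KKKKKKKK

Answer: KKKKKKKK
KKKKKKKK
KKKKKKKG
KKKKKKKR
KKKKKKKR
KKKKKKKR
KKKKKKKK
KKKKKKKK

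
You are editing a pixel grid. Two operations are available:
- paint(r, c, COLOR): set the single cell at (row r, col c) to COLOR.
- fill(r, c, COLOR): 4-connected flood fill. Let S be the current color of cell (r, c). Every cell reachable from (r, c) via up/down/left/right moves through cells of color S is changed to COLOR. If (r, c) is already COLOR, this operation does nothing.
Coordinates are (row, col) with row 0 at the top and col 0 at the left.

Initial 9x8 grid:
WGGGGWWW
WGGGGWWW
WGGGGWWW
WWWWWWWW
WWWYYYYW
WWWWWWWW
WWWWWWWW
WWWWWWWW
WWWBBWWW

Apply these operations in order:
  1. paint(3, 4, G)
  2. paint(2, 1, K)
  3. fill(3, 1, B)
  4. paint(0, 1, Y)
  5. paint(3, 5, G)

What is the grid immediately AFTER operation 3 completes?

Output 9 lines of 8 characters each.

After op 1 paint(3,4,G):
WGGGGWWW
WGGGGWWW
WGGGGWWW
WWWWGWWW
WWWYYYYW
WWWWWWWW
WWWWWWWW
WWWWWWWW
WWWBBWWW
After op 2 paint(2,1,K):
WGGGGWWW
WGGGGWWW
WKGGGWWW
WWWWGWWW
WWWYYYYW
WWWWWWWW
WWWWWWWW
WWWWWWWW
WWWBBWWW
After op 3 fill(3,1,B) [53 cells changed]:
BGGGGBBB
BGGGGBBB
BKGGGBBB
BBBBGBBB
BBBYYYYB
BBBBBBBB
BBBBBBBB
BBBBBBBB
BBBBBBBB

Answer: BGGGGBBB
BGGGGBBB
BKGGGBBB
BBBBGBBB
BBBYYYYB
BBBBBBBB
BBBBBBBB
BBBBBBBB
BBBBBBBB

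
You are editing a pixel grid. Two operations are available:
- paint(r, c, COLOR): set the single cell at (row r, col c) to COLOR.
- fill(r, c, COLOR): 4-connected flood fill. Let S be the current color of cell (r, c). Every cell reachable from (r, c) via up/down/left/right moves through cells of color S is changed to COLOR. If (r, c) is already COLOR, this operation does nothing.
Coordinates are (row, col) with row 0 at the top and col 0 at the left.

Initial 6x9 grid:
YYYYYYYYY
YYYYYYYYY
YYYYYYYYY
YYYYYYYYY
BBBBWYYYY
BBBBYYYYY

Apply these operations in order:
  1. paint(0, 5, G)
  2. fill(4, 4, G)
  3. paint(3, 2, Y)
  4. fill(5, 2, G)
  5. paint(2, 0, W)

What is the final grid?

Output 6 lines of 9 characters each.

After op 1 paint(0,5,G):
YYYYYGYYY
YYYYYYYYY
YYYYYYYYY
YYYYYYYYY
BBBBWYYYY
BBBBYYYYY
After op 2 fill(4,4,G) [1 cells changed]:
YYYYYGYYY
YYYYYYYYY
YYYYYYYYY
YYYYYYYYY
BBBBGYYYY
BBBBYYYYY
After op 3 paint(3,2,Y):
YYYYYGYYY
YYYYYYYYY
YYYYYYYYY
YYYYYYYYY
BBBBGYYYY
BBBBYYYYY
After op 4 fill(5,2,G) [8 cells changed]:
YYYYYGYYY
YYYYYYYYY
YYYYYYYYY
YYYYYYYYY
GGGGGYYYY
GGGGYYYYY
After op 5 paint(2,0,W):
YYYYYGYYY
YYYYYYYYY
WYYYYYYYY
YYYYYYYYY
GGGGGYYYY
GGGGYYYYY

Answer: YYYYYGYYY
YYYYYYYYY
WYYYYYYYY
YYYYYYYYY
GGGGGYYYY
GGGGYYYYY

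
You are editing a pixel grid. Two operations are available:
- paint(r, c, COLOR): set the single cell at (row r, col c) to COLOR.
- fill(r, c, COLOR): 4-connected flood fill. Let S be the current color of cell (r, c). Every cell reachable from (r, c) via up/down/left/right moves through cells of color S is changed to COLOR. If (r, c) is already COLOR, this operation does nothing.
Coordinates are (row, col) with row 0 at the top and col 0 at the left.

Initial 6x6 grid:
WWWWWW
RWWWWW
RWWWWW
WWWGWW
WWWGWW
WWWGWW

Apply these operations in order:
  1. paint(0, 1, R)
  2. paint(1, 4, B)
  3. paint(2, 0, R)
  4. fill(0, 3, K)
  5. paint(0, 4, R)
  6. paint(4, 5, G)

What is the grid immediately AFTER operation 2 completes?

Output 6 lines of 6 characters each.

After op 1 paint(0,1,R):
WRWWWW
RWWWWW
RWWWWW
WWWGWW
WWWGWW
WWWGWW
After op 2 paint(1,4,B):
WRWWWW
RWWWBW
RWWWWW
WWWGWW
WWWGWW
WWWGWW

Answer: WRWWWW
RWWWBW
RWWWWW
WWWGWW
WWWGWW
WWWGWW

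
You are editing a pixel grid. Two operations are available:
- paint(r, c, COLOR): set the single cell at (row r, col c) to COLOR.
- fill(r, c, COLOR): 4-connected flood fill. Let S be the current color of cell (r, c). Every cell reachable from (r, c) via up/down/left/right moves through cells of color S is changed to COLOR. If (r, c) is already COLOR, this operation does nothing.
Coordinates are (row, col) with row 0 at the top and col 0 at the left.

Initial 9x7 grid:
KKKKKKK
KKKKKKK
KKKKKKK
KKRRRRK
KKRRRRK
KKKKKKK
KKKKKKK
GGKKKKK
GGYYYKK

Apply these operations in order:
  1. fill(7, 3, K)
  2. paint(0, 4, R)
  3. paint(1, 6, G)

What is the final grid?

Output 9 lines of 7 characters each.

Answer: KKKKRKK
KKKKKKG
KKKKKKK
KKRRRRK
KKRRRRK
KKKKKKK
KKKKKKK
GGKKKKK
GGYYYKK

Derivation:
After op 1 fill(7,3,K) [0 cells changed]:
KKKKKKK
KKKKKKK
KKKKKKK
KKRRRRK
KKRRRRK
KKKKKKK
KKKKKKK
GGKKKKK
GGYYYKK
After op 2 paint(0,4,R):
KKKKRKK
KKKKKKK
KKKKKKK
KKRRRRK
KKRRRRK
KKKKKKK
KKKKKKK
GGKKKKK
GGYYYKK
After op 3 paint(1,6,G):
KKKKRKK
KKKKKKG
KKKKKKK
KKRRRRK
KKRRRRK
KKKKKKK
KKKKKKK
GGKKKKK
GGYYYKK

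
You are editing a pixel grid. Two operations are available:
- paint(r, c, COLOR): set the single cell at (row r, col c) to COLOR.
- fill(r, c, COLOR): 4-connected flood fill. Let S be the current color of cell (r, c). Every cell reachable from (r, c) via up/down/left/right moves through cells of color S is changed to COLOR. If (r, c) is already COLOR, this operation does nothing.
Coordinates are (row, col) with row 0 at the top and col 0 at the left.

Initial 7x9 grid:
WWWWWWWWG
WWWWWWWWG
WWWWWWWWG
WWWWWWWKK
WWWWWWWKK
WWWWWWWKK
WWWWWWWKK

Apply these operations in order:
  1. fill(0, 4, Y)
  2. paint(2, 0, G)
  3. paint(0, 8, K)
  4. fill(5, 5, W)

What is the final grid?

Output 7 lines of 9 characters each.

Answer: WWWWWWWWK
WWWWWWWWG
GWWWWWWWG
WWWWWWWKK
WWWWWWWKK
WWWWWWWKK
WWWWWWWKK

Derivation:
After op 1 fill(0,4,Y) [52 cells changed]:
YYYYYYYYG
YYYYYYYYG
YYYYYYYYG
YYYYYYYKK
YYYYYYYKK
YYYYYYYKK
YYYYYYYKK
After op 2 paint(2,0,G):
YYYYYYYYG
YYYYYYYYG
GYYYYYYYG
YYYYYYYKK
YYYYYYYKK
YYYYYYYKK
YYYYYYYKK
After op 3 paint(0,8,K):
YYYYYYYYK
YYYYYYYYG
GYYYYYYYG
YYYYYYYKK
YYYYYYYKK
YYYYYYYKK
YYYYYYYKK
After op 4 fill(5,5,W) [51 cells changed]:
WWWWWWWWK
WWWWWWWWG
GWWWWWWWG
WWWWWWWKK
WWWWWWWKK
WWWWWWWKK
WWWWWWWKK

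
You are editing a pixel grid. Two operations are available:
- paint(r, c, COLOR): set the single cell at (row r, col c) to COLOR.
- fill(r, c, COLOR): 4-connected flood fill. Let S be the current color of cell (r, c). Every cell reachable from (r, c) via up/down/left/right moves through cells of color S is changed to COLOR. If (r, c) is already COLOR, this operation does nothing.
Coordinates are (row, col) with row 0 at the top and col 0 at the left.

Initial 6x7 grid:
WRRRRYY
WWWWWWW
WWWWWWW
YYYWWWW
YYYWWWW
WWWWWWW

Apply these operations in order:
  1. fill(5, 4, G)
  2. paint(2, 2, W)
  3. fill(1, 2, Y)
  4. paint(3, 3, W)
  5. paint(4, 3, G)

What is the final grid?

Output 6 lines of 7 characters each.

After op 1 fill(5,4,G) [30 cells changed]:
GRRRRYY
GGGGGGG
GGGGGGG
YYYGGGG
YYYGGGG
GGGGGGG
After op 2 paint(2,2,W):
GRRRRYY
GGGGGGG
GGWGGGG
YYYGGGG
YYYGGGG
GGGGGGG
After op 3 fill(1,2,Y) [29 cells changed]:
YRRRRYY
YYYYYYY
YYWYYYY
YYYYYYY
YYYYYYY
YYYYYYY
After op 4 paint(3,3,W):
YRRRRYY
YYYYYYY
YYWYYYY
YYYWYYY
YYYYYYY
YYYYYYY
After op 5 paint(4,3,G):
YRRRRYY
YYYYYYY
YYWYYYY
YYYWYYY
YYYGYYY
YYYYYYY

Answer: YRRRRYY
YYYYYYY
YYWYYYY
YYYWYYY
YYYGYYY
YYYYYYY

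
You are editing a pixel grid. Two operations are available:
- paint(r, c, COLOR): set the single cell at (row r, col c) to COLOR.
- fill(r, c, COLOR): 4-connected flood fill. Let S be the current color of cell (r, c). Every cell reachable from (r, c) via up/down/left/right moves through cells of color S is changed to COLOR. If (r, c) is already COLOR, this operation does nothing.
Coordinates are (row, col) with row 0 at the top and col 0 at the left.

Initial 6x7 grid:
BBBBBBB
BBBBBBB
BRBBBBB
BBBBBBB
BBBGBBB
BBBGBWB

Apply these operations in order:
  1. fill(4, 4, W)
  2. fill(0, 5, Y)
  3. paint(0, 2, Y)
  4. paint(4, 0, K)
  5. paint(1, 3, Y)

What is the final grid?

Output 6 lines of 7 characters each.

After op 1 fill(4,4,W) [38 cells changed]:
WWWWWWW
WWWWWWW
WRWWWWW
WWWWWWW
WWWGWWW
WWWGWWW
After op 2 fill(0,5,Y) [39 cells changed]:
YYYYYYY
YYYYYYY
YRYYYYY
YYYYYYY
YYYGYYY
YYYGYYY
After op 3 paint(0,2,Y):
YYYYYYY
YYYYYYY
YRYYYYY
YYYYYYY
YYYGYYY
YYYGYYY
After op 4 paint(4,0,K):
YYYYYYY
YYYYYYY
YRYYYYY
YYYYYYY
KYYGYYY
YYYGYYY
After op 5 paint(1,3,Y):
YYYYYYY
YYYYYYY
YRYYYYY
YYYYYYY
KYYGYYY
YYYGYYY

Answer: YYYYYYY
YYYYYYY
YRYYYYY
YYYYYYY
KYYGYYY
YYYGYYY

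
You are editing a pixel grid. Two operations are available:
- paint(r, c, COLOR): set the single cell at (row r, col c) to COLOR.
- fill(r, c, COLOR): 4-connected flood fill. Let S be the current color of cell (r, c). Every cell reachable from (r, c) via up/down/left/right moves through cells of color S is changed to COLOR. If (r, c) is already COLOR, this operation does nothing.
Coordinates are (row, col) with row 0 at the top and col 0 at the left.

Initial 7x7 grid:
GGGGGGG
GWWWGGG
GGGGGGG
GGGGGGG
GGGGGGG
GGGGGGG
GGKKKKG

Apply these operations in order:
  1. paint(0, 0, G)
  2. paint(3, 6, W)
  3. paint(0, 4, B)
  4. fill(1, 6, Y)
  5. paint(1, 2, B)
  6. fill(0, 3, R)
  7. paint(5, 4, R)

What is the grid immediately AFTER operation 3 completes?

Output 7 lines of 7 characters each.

After op 1 paint(0,0,G):
GGGGGGG
GWWWGGG
GGGGGGG
GGGGGGG
GGGGGGG
GGGGGGG
GGKKKKG
After op 2 paint(3,6,W):
GGGGGGG
GWWWGGG
GGGGGGG
GGGGGGW
GGGGGGG
GGGGGGG
GGKKKKG
After op 3 paint(0,4,B):
GGGGBGG
GWWWGGG
GGGGGGG
GGGGGGW
GGGGGGG
GGGGGGG
GGKKKKG

Answer: GGGGBGG
GWWWGGG
GGGGGGG
GGGGGGW
GGGGGGG
GGGGGGG
GGKKKKG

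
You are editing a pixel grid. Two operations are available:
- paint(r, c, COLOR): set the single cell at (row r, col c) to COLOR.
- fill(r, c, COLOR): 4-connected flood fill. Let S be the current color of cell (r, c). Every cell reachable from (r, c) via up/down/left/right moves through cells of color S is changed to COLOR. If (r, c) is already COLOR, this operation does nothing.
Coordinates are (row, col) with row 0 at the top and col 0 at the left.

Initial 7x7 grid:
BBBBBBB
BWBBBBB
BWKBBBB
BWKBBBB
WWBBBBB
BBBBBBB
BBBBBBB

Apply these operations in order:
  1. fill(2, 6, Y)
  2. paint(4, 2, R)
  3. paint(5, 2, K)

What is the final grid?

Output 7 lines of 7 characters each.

After op 1 fill(2,6,Y) [42 cells changed]:
YYYYYYY
YWYYYYY
YWKYYYY
YWKYYYY
WWYYYYY
YYYYYYY
YYYYYYY
After op 2 paint(4,2,R):
YYYYYYY
YWYYYYY
YWKYYYY
YWKYYYY
WWRYYYY
YYYYYYY
YYYYYYY
After op 3 paint(5,2,K):
YYYYYYY
YWYYYYY
YWKYYYY
YWKYYYY
WWRYYYY
YYKYYYY
YYYYYYY

Answer: YYYYYYY
YWYYYYY
YWKYYYY
YWKYYYY
WWRYYYY
YYKYYYY
YYYYYYY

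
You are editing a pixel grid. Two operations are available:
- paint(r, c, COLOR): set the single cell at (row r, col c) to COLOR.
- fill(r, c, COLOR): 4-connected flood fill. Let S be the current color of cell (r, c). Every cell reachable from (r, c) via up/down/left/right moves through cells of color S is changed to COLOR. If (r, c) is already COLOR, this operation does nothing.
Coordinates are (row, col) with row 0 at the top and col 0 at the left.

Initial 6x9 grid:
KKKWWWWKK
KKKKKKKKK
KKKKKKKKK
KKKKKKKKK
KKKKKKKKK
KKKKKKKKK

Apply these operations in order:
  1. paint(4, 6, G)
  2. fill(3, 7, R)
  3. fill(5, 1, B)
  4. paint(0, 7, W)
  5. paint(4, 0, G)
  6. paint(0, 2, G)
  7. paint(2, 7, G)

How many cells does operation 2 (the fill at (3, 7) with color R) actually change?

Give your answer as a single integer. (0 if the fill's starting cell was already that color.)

Answer: 49

Derivation:
After op 1 paint(4,6,G):
KKKWWWWKK
KKKKKKKKK
KKKKKKKKK
KKKKKKKKK
KKKKKKGKK
KKKKKKKKK
After op 2 fill(3,7,R) [49 cells changed]:
RRRWWWWRR
RRRRRRRRR
RRRRRRRRR
RRRRRRRRR
RRRRRRGRR
RRRRRRRRR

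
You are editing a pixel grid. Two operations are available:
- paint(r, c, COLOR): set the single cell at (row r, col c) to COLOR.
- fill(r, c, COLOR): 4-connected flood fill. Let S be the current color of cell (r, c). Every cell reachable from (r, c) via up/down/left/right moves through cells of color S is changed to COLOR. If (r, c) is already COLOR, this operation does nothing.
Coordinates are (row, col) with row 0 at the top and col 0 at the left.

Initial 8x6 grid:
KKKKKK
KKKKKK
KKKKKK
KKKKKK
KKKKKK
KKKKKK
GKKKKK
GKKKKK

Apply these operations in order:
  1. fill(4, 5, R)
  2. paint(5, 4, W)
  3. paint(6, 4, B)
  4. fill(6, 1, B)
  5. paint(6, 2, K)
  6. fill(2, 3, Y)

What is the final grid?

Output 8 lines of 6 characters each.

After op 1 fill(4,5,R) [46 cells changed]:
RRRRRR
RRRRRR
RRRRRR
RRRRRR
RRRRRR
RRRRRR
GRRRRR
GRRRRR
After op 2 paint(5,4,W):
RRRRRR
RRRRRR
RRRRRR
RRRRRR
RRRRRR
RRRRWR
GRRRRR
GRRRRR
After op 3 paint(6,4,B):
RRRRRR
RRRRRR
RRRRRR
RRRRRR
RRRRRR
RRRRWR
GRRRBR
GRRRRR
After op 4 fill(6,1,B) [44 cells changed]:
BBBBBB
BBBBBB
BBBBBB
BBBBBB
BBBBBB
BBBBWB
GBBBBB
GBBBBB
After op 5 paint(6,2,K):
BBBBBB
BBBBBB
BBBBBB
BBBBBB
BBBBBB
BBBBWB
GBKBBB
GBBBBB
After op 6 fill(2,3,Y) [44 cells changed]:
YYYYYY
YYYYYY
YYYYYY
YYYYYY
YYYYYY
YYYYWY
GYKYYY
GYYYYY

Answer: YYYYYY
YYYYYY
YYYYYY
YYYYYY
YYYYYY
YYYYWY
GYKYYY
GYYYYY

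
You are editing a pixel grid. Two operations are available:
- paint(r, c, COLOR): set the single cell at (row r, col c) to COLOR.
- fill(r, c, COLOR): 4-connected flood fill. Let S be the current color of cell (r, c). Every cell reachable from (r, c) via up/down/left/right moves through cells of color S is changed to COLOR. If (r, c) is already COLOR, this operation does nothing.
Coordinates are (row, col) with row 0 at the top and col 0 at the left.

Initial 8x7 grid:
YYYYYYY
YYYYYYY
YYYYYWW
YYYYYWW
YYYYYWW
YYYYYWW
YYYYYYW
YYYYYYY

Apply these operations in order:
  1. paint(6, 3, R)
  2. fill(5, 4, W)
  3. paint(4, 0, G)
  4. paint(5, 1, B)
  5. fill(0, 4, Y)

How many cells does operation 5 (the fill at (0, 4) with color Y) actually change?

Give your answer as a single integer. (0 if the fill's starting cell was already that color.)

Answer: 53

Derivation:
After op 1 paint(6,3,R):
YYYYYYY
YYYYYYY
YYYYYWW
YYYYYWW
YYYYYWW
YYYYYWW
YYYRYYW
YYYYYYY
After op 2 fill(5,4,W) [46 cells changed]:
WWWWWWW
WWWWWWW
WWWWWWW
WWWWWWW
WWWWWWW
WWWWWWW
WWWRWWW
WWWWWWW
After op 3 paint(4,0,G):
WWWWWWW
WWWWWWW
WWWWWWW
WWWWWWW
GWWWWWW
WWWWWWW
WWWRWWW
WWWWWWW
After op 4 paint(5,1,B):
WWWWWWW
WWWWWWW
WWWWWWW
WWWWWWW
GWWWWWW
WBWWWWW
WWWRWWW
WWWWWWW
After op 5 fill(0,4,Y) [53 cells changed]:
YYYYYYY
YYYYYYY
YYYYYYY
YYYYYYY
GYYYYYY
YBYYYYY
YYYRYYY
YYYYYYY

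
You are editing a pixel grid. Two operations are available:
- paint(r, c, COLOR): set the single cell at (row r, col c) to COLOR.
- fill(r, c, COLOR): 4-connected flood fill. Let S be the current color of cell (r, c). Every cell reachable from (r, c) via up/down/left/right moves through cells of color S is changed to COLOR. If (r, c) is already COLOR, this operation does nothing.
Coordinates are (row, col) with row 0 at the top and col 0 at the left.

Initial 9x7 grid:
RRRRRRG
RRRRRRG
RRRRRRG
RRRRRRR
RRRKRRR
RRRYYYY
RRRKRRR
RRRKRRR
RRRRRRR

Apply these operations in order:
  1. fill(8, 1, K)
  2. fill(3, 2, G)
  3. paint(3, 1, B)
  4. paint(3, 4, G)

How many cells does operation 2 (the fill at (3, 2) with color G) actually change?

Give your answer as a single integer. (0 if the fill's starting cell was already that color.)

After op 1 fill(8,1,K) [53 cells changed]:
KKKKKKG
KKKKKKG
KKKKKKG
KKKKKKK
KKKKKKK
KKKYYYY
KKKKKKK
KKKKKKK
KKKKKKK
After op 2 fill(3,2,G) [56 cells changed]:
GGGGGGG
GGGGGGG
GGGGGGG
GGGGGGG
GGGGGGG
GGGYYYY
GGGGGGG
GGGGGGG
GGGGGGG

Answer: 56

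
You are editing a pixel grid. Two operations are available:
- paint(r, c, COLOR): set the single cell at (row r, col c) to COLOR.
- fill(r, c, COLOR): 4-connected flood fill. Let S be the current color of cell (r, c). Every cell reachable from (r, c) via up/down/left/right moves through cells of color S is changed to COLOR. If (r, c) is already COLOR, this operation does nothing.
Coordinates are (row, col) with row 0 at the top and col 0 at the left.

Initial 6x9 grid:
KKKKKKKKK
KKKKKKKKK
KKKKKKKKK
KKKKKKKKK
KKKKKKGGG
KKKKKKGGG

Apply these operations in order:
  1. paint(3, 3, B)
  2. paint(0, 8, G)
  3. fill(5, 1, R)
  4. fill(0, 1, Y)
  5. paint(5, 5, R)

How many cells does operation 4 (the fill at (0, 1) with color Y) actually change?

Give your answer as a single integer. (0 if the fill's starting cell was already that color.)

After op 1 paint(3,3,B):
KKKKKKKKK
KKKKKKKKK
KKKKKKKKK
KKKBKKKKK
KKKKKKGGG
KKKKKKGGG
After op 2 paint(0,8,G):
KKKKKKKKG
KKKKKKKKK
KKKKKKKKK
KKKBKKKKK
KKKKKKGGG
KKKKKKGGG
After op 3 fill(5,1,R) [46 cells changed]:
RRRRRRRRG
RRRRRRRRR
RRRRRRRRR
RRRBRRRRR
RRRRRRGGG
RRRRRRGGG
After op 4 fill(0,1,Y) [46 cells changed]:
YYYYYYYYG
YYYYYYYYY
YYYYYYYYY
YYYBYYYYY
YYYYYYGGG
YYYYYYGGG

Answer: 46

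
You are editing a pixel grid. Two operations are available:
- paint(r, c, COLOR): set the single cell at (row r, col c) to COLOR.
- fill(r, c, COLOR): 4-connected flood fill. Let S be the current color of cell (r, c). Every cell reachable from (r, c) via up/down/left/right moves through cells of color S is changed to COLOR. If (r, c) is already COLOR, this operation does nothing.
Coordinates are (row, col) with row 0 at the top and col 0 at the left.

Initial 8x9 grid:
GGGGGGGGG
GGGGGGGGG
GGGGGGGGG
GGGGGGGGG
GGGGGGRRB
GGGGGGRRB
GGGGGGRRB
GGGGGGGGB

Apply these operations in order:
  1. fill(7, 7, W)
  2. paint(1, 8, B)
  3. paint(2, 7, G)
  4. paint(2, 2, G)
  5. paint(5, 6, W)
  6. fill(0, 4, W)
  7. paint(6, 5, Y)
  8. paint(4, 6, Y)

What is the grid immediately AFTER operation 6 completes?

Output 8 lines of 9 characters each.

Answer: WWWWWWWWW
WWWWWWWWB
WWGWWWWGW
WWWWWWWWW
WWWWWWRRB
WWWWWWWRB
WWWWWWRRB
WWWWWWWWB

Derivation:
After op 1 fill(7,7,W) [62 cells changed]:
WWWWWWWWW
WWWWWWWWW
WWWWWWWWW
WWWWWWWWW
WWWWWWRRB
WWWWWWRRB
WWWWWWRRB
WWWWWWWWB
After op 2 paint(1,8,B):
WWWWWWWWW
WWWWWWWWB
WWWWWWWWW
WWWWWWWWW
WWWWWWRRB
WWWWWWRRB
WWWWWWRRB
WWWWWWWWB
After op 3 paint(2,7,G):
WWWWWWWWW
WWWWWWWWB
WWWWWWWGW
WWWWWWWWW
WWWWWWRRB
WWWWWWRRB
WWWWWWRRB
WWWWWWWWB
After op 4 paint(2,2,G):
WWWWWWWWW
WWWWWWWWB
WWGWWWWGW
WWWWWWWWW
WWWWWWRRB
WWWWWWRRB
WWWWWWRRB
WWWWWWWWB
After op 5 paint(5,6,W):
WWWWWWWWW
WWWWWWWWB
WWGWWWWGW
WWWWWWWWW
WWWWWWRRB
WWWWWWWRB
WWWWWWRRB
WWWWWWWWB
After op 6 fill(0,4,W) [0 cells changed]:
WWWWWWWWW
WWWWWWWWB
WWGWWWWGW
WWWWWWWWW
WWWWWWRRB
WWWWWWWRB
WWWWWWRRB
WWWWWWWWB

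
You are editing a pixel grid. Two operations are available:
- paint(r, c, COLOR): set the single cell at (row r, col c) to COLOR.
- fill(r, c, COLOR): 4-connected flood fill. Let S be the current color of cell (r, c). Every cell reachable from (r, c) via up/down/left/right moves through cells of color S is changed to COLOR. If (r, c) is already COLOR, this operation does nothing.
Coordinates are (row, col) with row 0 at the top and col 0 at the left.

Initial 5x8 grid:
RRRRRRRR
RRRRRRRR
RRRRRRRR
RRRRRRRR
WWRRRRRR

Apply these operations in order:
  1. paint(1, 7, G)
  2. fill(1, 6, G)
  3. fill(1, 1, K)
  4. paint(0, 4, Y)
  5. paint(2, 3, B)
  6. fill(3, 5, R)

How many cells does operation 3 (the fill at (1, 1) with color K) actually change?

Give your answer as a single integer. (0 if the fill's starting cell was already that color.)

Answer: 38

Derivation:
After op 1 paint(1,7,G):
RRRRRRRR
RRRRRRRG
RRRRRRRR
RRRRRRRR
WWRRRRRR
After op 2 fill(1,6,G) [37 cells changed]:
GGGGGGGG
GGGGGGGG
GGGGGGGG
GGGGGGGG
WWGGGGGG
After op 3 fill(1,1,K) [38 cells changed]:
KKKKKKKK
KKKKKKKK
KKKKKKKK
KKKKKKKK
WWKKKKKK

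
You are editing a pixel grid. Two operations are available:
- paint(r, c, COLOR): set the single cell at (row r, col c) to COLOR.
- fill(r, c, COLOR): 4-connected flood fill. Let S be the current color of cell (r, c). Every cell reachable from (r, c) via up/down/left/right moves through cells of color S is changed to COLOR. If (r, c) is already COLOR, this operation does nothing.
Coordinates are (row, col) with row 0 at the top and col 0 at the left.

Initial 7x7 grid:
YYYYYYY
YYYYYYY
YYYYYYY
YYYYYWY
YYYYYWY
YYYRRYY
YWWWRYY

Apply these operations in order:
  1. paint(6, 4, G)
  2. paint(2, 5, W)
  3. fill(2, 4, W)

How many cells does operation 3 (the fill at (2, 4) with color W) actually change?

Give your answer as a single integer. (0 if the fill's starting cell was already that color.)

Answer: 40

Derivation:
After op 1 paint(6,4,G):
YYYYYYY
YYYYYYY
YYYYYYY
YYYYYWY
YYYYYWY
YYYRRYY
YWWWGYY
After op 2 paint(2,5,W):
YYYYYYY
YYYYYYY
YYYYYWY
YYYYYWY
YYYYYWY
YYYRRYY
YWWWGYY
After op 3 fill(2,4,W) [40 cells changed]:
WWWWWWW
WWWWWWW
WWWWWWW
WWWWWWW
WWWWWWW
WWWRRWW
WWWWGWW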